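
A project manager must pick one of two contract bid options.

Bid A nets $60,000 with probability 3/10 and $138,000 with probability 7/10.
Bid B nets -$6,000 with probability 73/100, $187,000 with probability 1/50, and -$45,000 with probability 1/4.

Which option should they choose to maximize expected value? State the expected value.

Bid A ($114,600)

Bid A = 3/10 × 60000 + 7/10 × 138000 = 18000 + 96600 = 114600
Bid B = 73/100 × (-6000) + 1/50 × 187000 + 1/4 × (-45000) = -4380 + 3740 − 11250 = -11890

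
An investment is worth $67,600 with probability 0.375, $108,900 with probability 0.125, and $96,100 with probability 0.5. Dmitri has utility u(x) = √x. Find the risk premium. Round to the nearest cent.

$723.44

E[u] = 0.375·√67600 + 0.125·√108900 + 0.5·√96100 = 0.375·260 + 0.125·330 + 0.5·310 = 293.75
CE = (293.75)² = 86289.0625
Risk premium = EV − CE = 87012.5 − 86289.0625 = 723.4375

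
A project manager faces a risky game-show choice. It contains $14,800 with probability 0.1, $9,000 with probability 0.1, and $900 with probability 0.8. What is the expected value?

EV = 0.1 × 14800 + 0.1 × 9000 + 0.8 × 900 = 1480 + 900 + 720 = 3100

$3,100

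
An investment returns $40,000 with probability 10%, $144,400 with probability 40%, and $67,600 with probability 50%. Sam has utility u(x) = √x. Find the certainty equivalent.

$91,204

E[u] = 0.1·√40000 + 0.4·√144400 + 0.5·√67600 = 0.1·200 + 0.4·380 + 0.5·260 = 302
CE = (302)² = 91204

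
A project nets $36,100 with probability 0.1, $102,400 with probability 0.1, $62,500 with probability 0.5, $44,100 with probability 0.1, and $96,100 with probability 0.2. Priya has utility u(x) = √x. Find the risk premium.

$1,649

E[u] = 0.1·√36100 + 0.1·√102400 + 0.5·√62500 + 0.1·√44100 + 0.2·√96100 = 0.1·190 + 0.1·320 + 0.5·250 + 0.1·210 + 0.2·310 = 259
CE = (259)² = 67081
Risk premium = EV − CE = 68730 − 67081 = 1649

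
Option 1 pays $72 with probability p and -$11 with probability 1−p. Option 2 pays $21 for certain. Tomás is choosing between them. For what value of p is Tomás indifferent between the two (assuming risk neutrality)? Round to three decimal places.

p·72 + (1−p)·(-11) = 21
83p − 11 = 21
p = (21 + 11) / 83

p = 0.386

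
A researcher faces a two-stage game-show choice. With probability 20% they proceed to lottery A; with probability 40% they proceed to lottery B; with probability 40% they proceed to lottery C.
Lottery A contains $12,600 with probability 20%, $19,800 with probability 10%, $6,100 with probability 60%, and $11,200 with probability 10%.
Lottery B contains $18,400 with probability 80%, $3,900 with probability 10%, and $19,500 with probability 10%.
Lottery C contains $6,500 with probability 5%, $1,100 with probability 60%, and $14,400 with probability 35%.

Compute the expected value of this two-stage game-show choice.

EV(A) = 0.2 × 12600 + 0.1 × 19800 + 0.6 × 6100 + 0.1 × 11200 = 2520 + 1980 + 3660 + 1120 = 9280
EV(B) = 0.8 × 18400 + 0.1 × 3900 + 0.1 × 19500 = 14720 + 390 + 1950 = 17060
EV(C) = 0.05 × 6500 + 0.6 × 1100 + 0.35 × 14400 = 325 + 660 + 5040 = 6025
Overall = 0.2 × 9280 + 0.4 × 17060 + 0.4 × 6025 = 1856 + 6824 + 2410 = 11090

$11,090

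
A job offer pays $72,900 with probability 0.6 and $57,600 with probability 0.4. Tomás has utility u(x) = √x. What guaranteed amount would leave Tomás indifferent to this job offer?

E[u] = 0.6·√72900 + 0.4·√57600 = 0.6·270 + 0.4·240 = 258
CE = (258)² = 66564

$66,564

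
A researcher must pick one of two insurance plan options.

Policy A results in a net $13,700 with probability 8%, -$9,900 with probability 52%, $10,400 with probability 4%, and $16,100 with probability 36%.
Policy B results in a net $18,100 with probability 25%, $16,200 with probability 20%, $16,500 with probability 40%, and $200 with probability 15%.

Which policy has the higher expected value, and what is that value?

Policy A = 0.08 × 13700 + 0.52 × (-9900) + 0.04 × 10400 + 0.36 × 16100 = 1096 − 5148 + 416 + 5796 = 2160
Policy B = 0.25 × 18100 + 0.2 × 16200 + 0.4 × 16500 + 0.15 × 200 = 4525 + 3240 + 6600 + 30 = 14395

Policy B ($14,395)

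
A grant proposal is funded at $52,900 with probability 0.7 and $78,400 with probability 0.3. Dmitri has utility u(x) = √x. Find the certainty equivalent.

E[u] = 0.7·√52900 + 0.3·√78400 = 0.7·230 + 0.3·280 = 245
CE = (245)² = 60025

$60,025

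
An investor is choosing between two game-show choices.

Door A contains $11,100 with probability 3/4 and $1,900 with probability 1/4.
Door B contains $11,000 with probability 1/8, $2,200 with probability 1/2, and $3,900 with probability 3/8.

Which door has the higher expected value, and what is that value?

Door A ($8,800)

Door A = 3/4 × 11100 + 1/4 × 1900 = 8325 + 475 = 8800
Door B = 1/8 × 11000 + 1/2 × 2200 + 3/8 × 3900 = 1375 + 1100 + 1462.5 = 3937.5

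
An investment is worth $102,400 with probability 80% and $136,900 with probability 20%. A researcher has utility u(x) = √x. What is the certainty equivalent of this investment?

$108,900

E[u] = 0.8·√102400 + 0.2·√136900 = 0.8·320 + 0.2·370 = 330
CE = (330)² = 108900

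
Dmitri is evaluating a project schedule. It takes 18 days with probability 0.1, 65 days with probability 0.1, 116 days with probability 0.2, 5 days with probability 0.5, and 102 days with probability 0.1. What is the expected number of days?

EV = 0.1 × 18 + 0.1 × 65 + 0.2 × 116 + 0.5 × 5 + 0.1 × 102 = 1.8 + 6.5 + 23.2 + 2.5 + 10.2 = 44.2

44.2 days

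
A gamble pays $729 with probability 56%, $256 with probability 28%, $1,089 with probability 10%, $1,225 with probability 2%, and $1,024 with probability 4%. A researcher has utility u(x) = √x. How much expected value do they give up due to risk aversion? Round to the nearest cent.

$35.27

E[u] = 0.56·√729 + 0.28·√256 + 0.1·√1089 + 0.02·√1225 + 0.04·√1024 = 0.56·27 + 0.28·16 + 0.1·33 + 0.02·35 + 0.04·32 = 24.88
CE = (24.88)² = 619.0144
Risk premium = EV − CE = 654.28 − 619.0144 = 35.2656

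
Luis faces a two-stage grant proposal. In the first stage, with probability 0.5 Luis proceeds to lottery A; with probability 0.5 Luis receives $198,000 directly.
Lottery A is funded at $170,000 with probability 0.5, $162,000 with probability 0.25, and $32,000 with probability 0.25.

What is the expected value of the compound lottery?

EV(A) = 0.5 × 170000 + 0.25 × 162000 + 0.25 × 32000 = 85000 + 40500 + 8000 = 133500
Branch B: 198000 (certain)
Overall = 0.5 × 133500 + 0.5 × 198000 = 66750 + 99000 = 165750

$165,750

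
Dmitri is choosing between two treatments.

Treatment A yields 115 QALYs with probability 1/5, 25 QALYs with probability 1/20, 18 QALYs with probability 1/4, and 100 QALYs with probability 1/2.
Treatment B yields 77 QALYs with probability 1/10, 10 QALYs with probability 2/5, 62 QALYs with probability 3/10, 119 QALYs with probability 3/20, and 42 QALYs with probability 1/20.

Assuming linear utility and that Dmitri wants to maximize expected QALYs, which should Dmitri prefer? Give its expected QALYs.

Treatment A (78.75 QALYs)

Treatment A = 1/5 × 115 + 1/20 × 25 + 1/4 × 18 + 1/2 × 100 = 23 + 1.25 + 4.5 + 50 = 78.75
Treatment B = 1/10 × 77 + 2/5 × 10 + 3/10 × 62 + 3/20 × 119 + 1/20 × 42 = 7.7 + 4 + 18.6 + 17.85 + 2.1 = 50.25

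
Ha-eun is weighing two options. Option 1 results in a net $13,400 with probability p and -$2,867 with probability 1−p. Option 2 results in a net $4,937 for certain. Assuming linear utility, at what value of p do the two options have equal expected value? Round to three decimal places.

p·13400 + (1−p)·(-2867) = 4937
16267p − 2867 = 4937
p = (4937 + 2867) / 16267

p = 0.480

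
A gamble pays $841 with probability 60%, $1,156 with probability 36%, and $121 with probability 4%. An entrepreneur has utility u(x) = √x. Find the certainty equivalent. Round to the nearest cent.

$904.81

E[u] = 0.6·√841 + 0.36·√1156 + 0.04·√121 = 0.6·29 + 0.36·34 + 0.04·11 = 30.08
CE = (30.08)² = 904.8064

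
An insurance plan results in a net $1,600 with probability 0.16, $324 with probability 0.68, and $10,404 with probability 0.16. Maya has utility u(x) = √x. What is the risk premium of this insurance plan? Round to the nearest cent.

E[u] = 0.16·√1600 + 0.68·√324 + 0.16·√10404 = 0.16·40 + 0.68·18 + 0.16·102 = 34.96
CE = (34.96)² = 1222.2016
Risk premium = EV − CE = 2140.96 − 1222.2016 = 918.7584

$918.76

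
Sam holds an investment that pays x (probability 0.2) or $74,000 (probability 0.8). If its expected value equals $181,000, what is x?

x = $609,000

0.2·x + 0.8·74000 = 181000
0.2·x = 181000 − 59200 = 121800
x = 121800 / 0.2 = 609000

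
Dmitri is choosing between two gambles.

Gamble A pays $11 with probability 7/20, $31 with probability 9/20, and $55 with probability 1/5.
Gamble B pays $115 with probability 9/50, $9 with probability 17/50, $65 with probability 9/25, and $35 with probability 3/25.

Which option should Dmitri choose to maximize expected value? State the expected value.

Gamble B ($51.36)

Gamble A = 7/20 × 11 + 9/20 × 31 + 1/5 × 55 = 3.85 + 13.95 + 11 = 28.8
Gamble B = 9/50 × 115 + 17/50 × 9 + 9/25 × 65 + 3/25 × 35 = 20.7 + 3.06 + 23.4 + 4.2 = 51.36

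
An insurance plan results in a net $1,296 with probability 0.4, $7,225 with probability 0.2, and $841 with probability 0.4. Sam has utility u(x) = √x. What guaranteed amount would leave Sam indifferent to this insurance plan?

$1,849

E[u] = 0.4·√1296 + 0.2·√7225 + 0.4·√841 = 0.4·36 + 0.2·85 + 0.4·29 = 43
CE = (43)² = 1849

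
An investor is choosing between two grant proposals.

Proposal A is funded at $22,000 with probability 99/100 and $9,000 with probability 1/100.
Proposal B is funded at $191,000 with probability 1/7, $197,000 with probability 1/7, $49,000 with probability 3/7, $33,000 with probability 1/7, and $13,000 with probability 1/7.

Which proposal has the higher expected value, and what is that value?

Proposal B ($83,000)

Proposal A = 99/100 × 22000 + 1/100 × 9000 = 21780 + 90 = 21870
Proposal B = 1/7 × 191000 + 1/7 × 197000 + 3/7 × 49000 + 1/7 × 33000 + 1/7 × 13000 = 27285.7143 + 28142.8571 + 21000 + 4714.2857 + 1857.1429 = 83000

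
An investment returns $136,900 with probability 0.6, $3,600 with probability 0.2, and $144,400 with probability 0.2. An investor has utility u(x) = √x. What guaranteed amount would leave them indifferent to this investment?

E[u] = 0.6·√136900 + 0.2·√3600 + 0.2·√144400 = 0.6·370 + 0.2·60 + 0.2·380 = 310
CE = (310)² = 96100

$96,100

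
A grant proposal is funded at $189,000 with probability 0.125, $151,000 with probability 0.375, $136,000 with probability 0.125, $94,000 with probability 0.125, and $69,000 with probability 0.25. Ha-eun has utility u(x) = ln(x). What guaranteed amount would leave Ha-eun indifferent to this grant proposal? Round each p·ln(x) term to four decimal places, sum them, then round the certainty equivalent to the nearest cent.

E[u] = 0.125·ln(189000) + 0.375·ln(151000) + 0.125·ln(136000) + 0.125·ln(94000) + 0.25·ln(69000) = 1.5187 + 4.4719 + 1.4776 + 1.4314 + 2.7855 = 11.6851
CE = e^11.6851 ≈ 118788.51

$118,788.51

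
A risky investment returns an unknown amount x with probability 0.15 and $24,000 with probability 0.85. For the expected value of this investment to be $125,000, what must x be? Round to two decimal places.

0.15·x + 0.85·24000 = 125000
0.15·x = 125000 − 20400 = 104600
x = 104600 / 0.15 = 697333.3333

x = $697,333.33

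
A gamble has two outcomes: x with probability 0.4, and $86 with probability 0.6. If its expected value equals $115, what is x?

0.4·x + 0.6·86 = 115
0.4·x = 115 − 51.6 = 63.4
x = 63.4 / 0.4 = 158.5

x = $158.50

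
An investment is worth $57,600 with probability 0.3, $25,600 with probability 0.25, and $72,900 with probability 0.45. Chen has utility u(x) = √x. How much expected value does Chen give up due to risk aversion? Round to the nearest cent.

E[u] = 0.3·√57600 + 0.25·√25600 + 0.45·√72900 = 0.3·240 + 0.25·160 + 0.45·270 = 233.5
CE = (233.5)² = 54522.25
Risk premium = EV − CE = 56485 − 54522.25 = 1962.75

$1,962.75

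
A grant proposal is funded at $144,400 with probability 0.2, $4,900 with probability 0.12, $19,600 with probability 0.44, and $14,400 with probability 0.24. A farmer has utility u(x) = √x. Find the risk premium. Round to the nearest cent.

E[u] = 0.2·√144400 + 0.12·√4900 + 0.44·√19600 + 0.24·√14400 = 0.2·380 + 0.12·70 + 0.44·140 + 0.24·120 = 174.8
CE = (174.8)² = 30555.04
Risk premium = EV − CE = 41548 − 30555.04 = 10992.96

$10,992.96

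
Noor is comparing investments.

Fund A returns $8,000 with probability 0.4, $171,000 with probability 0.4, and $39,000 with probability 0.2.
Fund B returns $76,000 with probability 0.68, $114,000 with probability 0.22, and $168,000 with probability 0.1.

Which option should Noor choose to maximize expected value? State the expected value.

Fund A = 0.4 × 8000 + 0.4 × 171000 + 0.2 × 39000 = 3200 + 68400 + 7800 = 79400
Fund B = 0.68 × 76000 + 0.22 × 114000 + 0.1 × 168000 = 51680 + 25080 + 16800 = 93560

Fund B ($93,560)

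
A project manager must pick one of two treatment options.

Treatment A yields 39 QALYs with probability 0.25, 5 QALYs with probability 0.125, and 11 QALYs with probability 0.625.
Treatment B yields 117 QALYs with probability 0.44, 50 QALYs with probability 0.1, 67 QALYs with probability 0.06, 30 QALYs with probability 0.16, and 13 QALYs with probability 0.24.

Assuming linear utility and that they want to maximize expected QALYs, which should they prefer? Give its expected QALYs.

Treatment B (68.42 QALYs)

Treatment A = 0.25 × 39 + 0.125 × 5 + 0.625 × 11 = 9.75 + 0.625 + 6.875 = 17.25
Treatment B = 0.44 × 117 + 0.1 × 50 + 0.06 × 67 + 0.16 × 30 + 0.24 × 13 = 51.48 + 5 + 4.02 + 4.8 + 3.12 = 68.42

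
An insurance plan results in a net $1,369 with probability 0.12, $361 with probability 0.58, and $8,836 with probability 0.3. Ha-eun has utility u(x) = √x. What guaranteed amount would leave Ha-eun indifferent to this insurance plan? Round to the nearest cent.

E[u] = 0.12·√1369 + 0.58·√361 + 0.3·√8836 = 0.12·37 + 0.58·19 + 0.3·94 = 43.66
CE = (43.66)² = 1906.1956

$1,906.20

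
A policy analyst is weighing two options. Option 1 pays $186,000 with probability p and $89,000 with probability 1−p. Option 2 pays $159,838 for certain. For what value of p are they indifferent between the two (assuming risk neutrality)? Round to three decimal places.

p·186000 + (1−p)·89000 = 159838
97000p + 89000 = 159838
p = (159838 − 89000) / 97000

p = 0.730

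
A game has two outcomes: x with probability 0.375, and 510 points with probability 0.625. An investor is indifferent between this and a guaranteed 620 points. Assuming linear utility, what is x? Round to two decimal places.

0.375·x + 0.625·510 = 620
0.375·x = 620 − 318.75 = 301.25
x = 301.25 / 0.375 = 803.3333

x = 803.33 points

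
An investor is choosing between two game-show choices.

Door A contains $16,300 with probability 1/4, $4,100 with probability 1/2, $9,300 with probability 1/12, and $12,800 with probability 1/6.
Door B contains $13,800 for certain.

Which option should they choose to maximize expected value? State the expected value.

Door B ($13,800)

Door A = 1/4 × 16300 + 1/2 × 4100 + 1/12 × 9300 + 1/6 × 12800 = 4075 + 2050 + 775 + 2133.3333 = 9033.3333
Door B: 13800 (certain)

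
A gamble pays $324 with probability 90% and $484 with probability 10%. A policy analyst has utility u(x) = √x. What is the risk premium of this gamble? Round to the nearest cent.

E[u] = 0.9·√324 + 0.1·√484 = 0.9·18 + 0.1·22 = 18.4
CE = (18.4)² = 338.56
Risk premium = EV − CE = 340 − 338.56 = 1.44

$1.44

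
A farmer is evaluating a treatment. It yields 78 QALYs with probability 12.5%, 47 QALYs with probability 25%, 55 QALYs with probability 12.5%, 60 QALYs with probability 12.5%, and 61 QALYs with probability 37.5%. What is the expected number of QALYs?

58.75 QALYs

EV = 0.125 × 78 + 0.25 × 47 + 0.125 × 55 + 0.125 × 60 + 0.375 × 61 = 9.75 + 11.75 + 6.875 + 7.5 + 22.875 = 58.75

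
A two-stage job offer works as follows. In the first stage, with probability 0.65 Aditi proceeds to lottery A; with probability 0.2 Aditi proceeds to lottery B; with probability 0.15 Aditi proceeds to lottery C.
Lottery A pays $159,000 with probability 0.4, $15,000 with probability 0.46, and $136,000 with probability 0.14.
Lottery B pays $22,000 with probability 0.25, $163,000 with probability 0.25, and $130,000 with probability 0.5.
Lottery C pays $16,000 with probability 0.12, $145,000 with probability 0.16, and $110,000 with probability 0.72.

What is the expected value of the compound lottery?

$96,099

EV(A) = 0.4 × 159000 + 0.46 × 15000 + 0.14 × 136000 = 63600 + 6900 + 19040 = 89540
EV(B) = 0.25 × 22000 + 0.25 × 163000 + 0.5 × 130000 = 5500 + 40750 + 65000 = 111250
EV(C) = 0.12 × 16000 + 0.16 × 145000 + 0.72 × 110000 = 1920 + 23200 + 79200 = 104320
Overall = 0.65 × 89540 + 0.2 × 111250 + 0.15 × 104320 = 58201 + 22250 + 15648 = 96099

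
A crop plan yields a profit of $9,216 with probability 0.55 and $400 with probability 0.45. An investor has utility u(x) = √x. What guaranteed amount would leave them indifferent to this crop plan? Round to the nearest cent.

E[u] = 0.55·√9216 + 0.45·√400 = 0.55·96 + 0.45·20 = 61.8
CE = (61.8)² = 3819.24

$3,819.24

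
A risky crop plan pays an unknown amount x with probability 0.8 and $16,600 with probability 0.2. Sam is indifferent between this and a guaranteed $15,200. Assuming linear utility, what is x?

x = $14,850

0.8·x + 0.2·16600 = 15200
0.8·x = 15200 − 3320 = 11880
x = 11880 / 0.8 = 14850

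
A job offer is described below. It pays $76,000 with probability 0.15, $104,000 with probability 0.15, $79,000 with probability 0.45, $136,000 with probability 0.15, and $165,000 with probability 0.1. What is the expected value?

$99,450

EV = 0.15 × 76000 + 0.15 × 104000 + 0.45 × 79000 + 0.15 × 136000 + 0.1 × 165000 = 11400 + 15600 + 35550 + 20400 + 16500 = 99450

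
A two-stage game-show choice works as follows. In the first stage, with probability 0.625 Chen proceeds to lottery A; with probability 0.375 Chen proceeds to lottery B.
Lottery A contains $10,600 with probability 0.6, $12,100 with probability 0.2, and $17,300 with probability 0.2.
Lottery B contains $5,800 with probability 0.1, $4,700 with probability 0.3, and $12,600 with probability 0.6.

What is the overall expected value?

$11,231.25

EV(A) = 0.6 × 10600 + 0.2 × 12100 + 0.2 × 17300 = 6360 + 2420 + 3460 = 12240
EV(B) = 0.1 × 5800 + 0.3 × 4700 + 0.6 × 12600 = 580 + 1410 + 7560 = 9550
Overall = 0.625 × 12240 + 0.375 × 9550 = 7650 + 3581.25 = 11231.25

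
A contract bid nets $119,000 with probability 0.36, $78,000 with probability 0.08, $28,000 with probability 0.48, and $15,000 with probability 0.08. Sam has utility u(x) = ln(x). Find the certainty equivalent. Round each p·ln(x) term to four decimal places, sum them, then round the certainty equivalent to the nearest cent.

$48,678.85

E[u] = 0.36·ln(119000) + 0.08·ln(78000) + 0.48·ln(28000) + 0.08·ln(15000) = 4.2073 + 0.9012 + 4.9152 + 0.7693 = 10.7930
CE = e^10.7930 ≈ 48678.85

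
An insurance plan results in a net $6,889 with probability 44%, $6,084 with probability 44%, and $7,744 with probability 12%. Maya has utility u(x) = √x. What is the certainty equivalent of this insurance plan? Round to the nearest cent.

$6,625.96

E[u] = 0.44·√6889 + 0.44·√6084 + 0.12·√7744 = 0.44·83 + 0.44·78 + 0.12·88 = 81.4
CE = (81.4)² = 6625.96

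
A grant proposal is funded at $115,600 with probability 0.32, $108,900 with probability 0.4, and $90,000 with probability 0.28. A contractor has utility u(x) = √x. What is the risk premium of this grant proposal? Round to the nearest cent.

$256.96

E[u] = 0.32·√115600 + 0.4·√108900 + 0.28·√90000 = 0.32·340 + 0.4·330 + 0.28·300 = 324.8
CE = (324.8)² = 105495.04
Risk premium = EV − CE = 105752 − 105495.04 = 256.96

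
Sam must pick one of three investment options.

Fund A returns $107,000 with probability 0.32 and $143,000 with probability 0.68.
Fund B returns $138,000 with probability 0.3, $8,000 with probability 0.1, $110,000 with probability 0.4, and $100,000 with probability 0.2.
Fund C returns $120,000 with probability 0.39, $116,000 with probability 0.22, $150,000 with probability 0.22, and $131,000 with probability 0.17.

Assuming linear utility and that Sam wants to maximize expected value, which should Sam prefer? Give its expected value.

Fund A = 0.32 × 107000 + 0.68 × 143000 = 34240 + 97240 = 131480
Fund B = 0.3 × 138000 + 0.1 × 8000 + 0.4 × 110000 + 0.2 × 100000 = 41400 + 800 + 44000 + 20000 = 106200
Fund C = 0.39 × 120000 + 0.22 × 116000 + 0.22 × 150000 + 0.17 × 131000 = 46800 + 25520 + 33000 + 22270 = 127590

Fund A ($131,480)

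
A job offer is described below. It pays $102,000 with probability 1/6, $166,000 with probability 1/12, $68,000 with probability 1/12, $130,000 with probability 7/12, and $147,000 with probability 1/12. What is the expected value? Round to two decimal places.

$124,583.33

EV = 1/6 × 102000 + 1/12 × 166000 + 1/12 × 68000 + 7/12 × 130000 + 1/12 × 147000 = 17000 + 13833.3333 + 5666.6667 + 75833.3333 + 12250 = 124583.3333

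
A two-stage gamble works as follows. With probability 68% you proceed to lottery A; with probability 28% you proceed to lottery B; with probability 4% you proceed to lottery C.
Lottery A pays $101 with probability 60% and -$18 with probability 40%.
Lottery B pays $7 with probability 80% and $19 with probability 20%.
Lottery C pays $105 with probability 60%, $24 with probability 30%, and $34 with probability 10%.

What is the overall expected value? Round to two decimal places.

EV(A) = 0.6 × 101 + 0.4 × (-18) = 60.6 − 7.2 = 53.4
EV(B) = 0.8 × 7 + 0.2 × 19 = 5.6 + 3.8 = 9.4
EV(C) = 0.6 × 105 + 0.3 × 24 + 0.1 × 34 = 63 + 7.2 + 3.4 = 73.6
Overall = 0.68 × 53.4 + 0.28 × 9.4 + 0.04 × 73.6 = 36.312 + 2.632 + 2.944 = 41.888

$41.89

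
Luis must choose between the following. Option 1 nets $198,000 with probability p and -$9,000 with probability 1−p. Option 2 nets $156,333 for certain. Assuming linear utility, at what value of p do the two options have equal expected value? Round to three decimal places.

p·198000 + (1−p)·(-9000) = 156333
207000p − 9000 = 156333
p = (156333 + 9000) / 207000

p = 0.799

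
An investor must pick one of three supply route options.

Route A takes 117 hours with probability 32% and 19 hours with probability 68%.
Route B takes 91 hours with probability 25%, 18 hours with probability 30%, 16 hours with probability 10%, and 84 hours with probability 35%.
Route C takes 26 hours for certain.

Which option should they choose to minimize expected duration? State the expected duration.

Route A = 0.32 × 117 + 0.68 × 19 = 37.44 + 12.92 = 50.36
Route B = 0.25 × 91 + 0.3 × 18 + 0.1 × 16 + 0.35 × 84 = 22.75 + 5.4 + 1.6 + 29.4 = 59.15
Route C: 26 (certain)

Route C (26 hours)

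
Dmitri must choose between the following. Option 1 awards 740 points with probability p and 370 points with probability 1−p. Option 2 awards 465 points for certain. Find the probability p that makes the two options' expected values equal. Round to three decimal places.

p·740 + (1−p)·370 = 465
370p + 370 = 465
p = (465 − 370) / 370

p = 0.257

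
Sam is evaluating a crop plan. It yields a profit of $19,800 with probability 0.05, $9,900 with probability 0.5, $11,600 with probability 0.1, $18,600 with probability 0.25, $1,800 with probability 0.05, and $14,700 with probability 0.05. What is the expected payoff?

$12,575

EV = 0.05 × 19800 + 0.5 × 9900 + 0.1 × 11600 + 0.25 × 18600 + 0.05 × 1800 + 0.05 × 14700 = 990 + 4950 + 1160 + 4650 + 90 + 735 = 12575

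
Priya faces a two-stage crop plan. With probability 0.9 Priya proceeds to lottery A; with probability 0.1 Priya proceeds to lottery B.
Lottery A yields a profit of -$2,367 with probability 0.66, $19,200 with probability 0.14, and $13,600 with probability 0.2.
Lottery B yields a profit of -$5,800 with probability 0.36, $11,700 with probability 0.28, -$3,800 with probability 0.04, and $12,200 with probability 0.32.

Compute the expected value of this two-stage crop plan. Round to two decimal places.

EV(A) = 0.66 × (-2367) + 0.14 × 19200 + 0.2 × 13600 = -1562.22 + 2688 + 2720 = 3845.78
EV(B) = 0.36 × (-5800) + 0.28 × 11700 + 0.04 × (-3800) + 0.32 × 12200 = -2088 + 3276 − 152 + 3904 = 4940
Overall = 0.9 × 3845.78 + 0.1 × 4940 = 3461.202 + 494 = 3955.202

$3,955.20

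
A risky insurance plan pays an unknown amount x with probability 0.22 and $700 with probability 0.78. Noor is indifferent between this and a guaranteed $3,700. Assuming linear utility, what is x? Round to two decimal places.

0.22·x + 0.78·700 = 3700
0.22·x = 3700 − 546 = 3154
x = 3154 / 0.22 = 14336.3636

x = $14,336.36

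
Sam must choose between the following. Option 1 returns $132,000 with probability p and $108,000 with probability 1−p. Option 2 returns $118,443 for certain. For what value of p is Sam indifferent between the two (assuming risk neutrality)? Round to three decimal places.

p·132000 + (1−p)·108000 = 118443
24000p + 108000 = 118443
p = (118443 − 108000) / 24000

p = 0.435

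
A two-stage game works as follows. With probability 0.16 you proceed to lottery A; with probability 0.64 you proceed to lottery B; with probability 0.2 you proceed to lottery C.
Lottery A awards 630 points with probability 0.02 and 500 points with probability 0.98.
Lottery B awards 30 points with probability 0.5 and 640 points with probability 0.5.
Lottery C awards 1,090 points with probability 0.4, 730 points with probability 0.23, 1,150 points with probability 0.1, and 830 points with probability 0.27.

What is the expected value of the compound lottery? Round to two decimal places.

483.42 points

EV(A) = 0.02 × 630 + 0.98 × 500 = 12.6 + 490 = 502.6
EV(B) = 0.5 × 30 + 0.5 × 640 = 15 + 320 = 335
EV(C) = 0.4 × 1090 + 0.23 × 730 + 0.1 × 1150 + 0.27 × 830 = 436 + 167.9 + 115 + 224.1 = 943
Overall = 0.16 × 502.6 + 0.64 × 335 + 0.2 × 943 = 80.416 + 214.4 + 188.6 = 483.416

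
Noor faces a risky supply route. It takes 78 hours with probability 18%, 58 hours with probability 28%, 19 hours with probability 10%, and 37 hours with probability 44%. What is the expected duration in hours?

48.46 hours

EV = 0.18 × 78 + 0.28 × 58 + 0.1 × 19 + 0.44 × 37 = 14.04 + 16.24 + 1.9 + 16.28 = 48.46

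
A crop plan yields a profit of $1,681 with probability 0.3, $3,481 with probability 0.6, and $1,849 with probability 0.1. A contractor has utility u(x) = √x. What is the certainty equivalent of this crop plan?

E[u] = 0.3·√1681 + 0.6·√3481 + 0.1·√1849 = 0.3·41 + 0.6·59 + 0.1·43 = 52
CE = (52)² = 2704

$2,704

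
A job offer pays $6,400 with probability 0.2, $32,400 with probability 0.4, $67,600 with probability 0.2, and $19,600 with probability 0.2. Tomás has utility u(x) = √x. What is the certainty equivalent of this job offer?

$28,224

E[u] = 0.2·√6400 + 0.4·√32400 + 0.2·√67600 + 0.2·√19600 = 0.2·80 + 0.4·180 + 0.2·260 + 0.2·140 = 168
CE = (168)² = 28224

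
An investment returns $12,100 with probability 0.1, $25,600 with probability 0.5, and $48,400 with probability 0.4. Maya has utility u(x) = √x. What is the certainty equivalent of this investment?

E[u] = 0.1·√12100 + 0.5·√25600 + 0.4·√48400 = 0.1·110 + 0.5·160 + 0.4·220 = 179
CE = (179)² = 32041

$32,041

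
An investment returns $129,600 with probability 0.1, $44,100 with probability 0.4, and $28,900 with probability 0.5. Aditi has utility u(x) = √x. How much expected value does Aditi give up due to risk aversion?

E[u] = 0.1·√129600 + 0.4·√44100 + 0.5·√28900 = 0.1·360 + 0.4·210 + 0.5·170 = 205
CE = (205)² = 42025
Risk premium = EV − CE = 45050 − 42025 = 3025

$3,025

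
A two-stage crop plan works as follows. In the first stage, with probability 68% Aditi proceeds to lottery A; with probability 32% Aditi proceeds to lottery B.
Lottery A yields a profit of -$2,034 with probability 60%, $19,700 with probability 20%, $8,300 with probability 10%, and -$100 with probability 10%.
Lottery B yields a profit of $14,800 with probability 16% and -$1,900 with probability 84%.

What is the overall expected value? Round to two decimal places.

$2,653.97

EV(A) = 0.6 × (-2034) + 0.2 × 19700 + 0.1 × 8300 + 0.1 × (-100) = -1220.4 + 3940 + 830 − 10 = 3539.6
EV(B) = 0.16 × 14800 + 0.84 × (-1900) = 2368 − 1596 = 772
Overall = 0.68 × 3539.6 + 0.32 × 772 = 2406.928 + 247.04 = 2653.968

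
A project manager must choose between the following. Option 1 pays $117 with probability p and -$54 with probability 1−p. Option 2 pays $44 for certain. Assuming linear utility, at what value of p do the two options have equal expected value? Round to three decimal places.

p = 0.573

p·117 + (1−p)·(-54) = 44
171p − 54 = 44
p = (44 + 54) / 171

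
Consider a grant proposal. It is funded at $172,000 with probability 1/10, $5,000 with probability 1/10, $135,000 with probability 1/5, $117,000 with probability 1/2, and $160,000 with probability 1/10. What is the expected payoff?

$119,200

EV = 1/10 × 172000 + 1/10 × 5000 + 1/5 × 135000 + 1/2 × 117000 + 1/10 × 160000 = 17200 + 500 + 27000 + 58500 + 16000 = 119200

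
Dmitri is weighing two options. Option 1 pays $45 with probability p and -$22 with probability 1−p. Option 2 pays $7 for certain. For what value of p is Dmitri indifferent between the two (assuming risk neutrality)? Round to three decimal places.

p = 0.433

p·45 + (1−p)·(-22) = 7
67p − 22 = 7
p = (7 + 22) / 67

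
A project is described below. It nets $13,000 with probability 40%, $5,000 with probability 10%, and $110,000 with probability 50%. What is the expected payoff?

$60,700

EV = 0.4 × 13000 + 0.1 × 5000 + 0.5 × 110000 = 5200 + 500 + 55000 = 60700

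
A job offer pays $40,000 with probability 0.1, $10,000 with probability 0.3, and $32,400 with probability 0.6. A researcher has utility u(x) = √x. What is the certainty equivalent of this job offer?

$24,964

E[u] = 0.1·√40000 + 0.3·√10000 + 0.6·√32400 = 0.1·200 + 0.3·100 + 0.6·180 = 158
CE = (158)² = 24964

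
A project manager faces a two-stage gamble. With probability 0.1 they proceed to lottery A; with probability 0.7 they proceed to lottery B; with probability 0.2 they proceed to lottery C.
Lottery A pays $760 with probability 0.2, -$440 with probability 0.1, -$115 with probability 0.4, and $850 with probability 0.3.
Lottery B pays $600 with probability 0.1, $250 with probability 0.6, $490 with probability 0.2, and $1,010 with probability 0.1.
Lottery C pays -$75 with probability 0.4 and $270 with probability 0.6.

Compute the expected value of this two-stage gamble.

$344.40

EV(A) = 0.2 × 760 + 0.1 × (-440) + 0.4 × (-115) + 0.3 × 850 = 152 − 44 − 46 + 255 = 317
EV(B) = 0.1 × 600 + 0.6 × 250 + 0.2 × 490 + 0.1 × 1010 = 60 + 150 + 98 + 101 = 409
EV(C) = 0.4 × (-75) + 0.6 × 270 = -30 + 162 = 132
Overall = 0.1 × 317 + 0.7 × 409 + 0.2 × 132 = 31.7 + 286.3 + 26.4 = 344.4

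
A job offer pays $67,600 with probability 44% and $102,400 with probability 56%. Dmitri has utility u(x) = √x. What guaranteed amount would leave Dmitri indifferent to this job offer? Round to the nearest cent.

E[u] = 0.44·√67600 + 0.56·√102400 = 0.44·260 + 0.56·320 = 293.6
CE = (293.6)² = 86200.96

$86,200.96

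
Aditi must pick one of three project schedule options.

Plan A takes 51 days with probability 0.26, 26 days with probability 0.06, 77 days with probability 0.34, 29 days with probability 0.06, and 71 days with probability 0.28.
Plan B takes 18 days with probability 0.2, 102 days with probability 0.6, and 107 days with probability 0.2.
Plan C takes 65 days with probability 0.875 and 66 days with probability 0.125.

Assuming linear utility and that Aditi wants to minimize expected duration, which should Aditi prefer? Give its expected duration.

Plan A (62.62 days)

Plan A = 0.26 × 51 + 0.06 × 26 + 0.34 × 77 + 0.06 × 29 + 0.28 × 71 = 13.26 + 1.56 + 26.18 + 1.74 + 19.88 = 62.62
Plan B = 0.2 × 18 + 0.6 × 102 + 0.2 × 107 = 3.6 + 61.2 + 21.4 = 86.2
Plan C = 0.875 × 65 + 0.125 × 66 = 56.875 + 8.25 = 65.125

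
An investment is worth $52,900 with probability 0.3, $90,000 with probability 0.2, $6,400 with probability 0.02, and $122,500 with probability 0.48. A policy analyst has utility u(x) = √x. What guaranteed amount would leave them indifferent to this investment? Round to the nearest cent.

E[u] = 0.3·√52900 + 0.2·√90000 + 0.02·√6400 + 0.48·√122500 = 0.3·230 + 0.2·300 + 0.02·80 + 0.48·350 = 298.6
CE = (298.6)² = 89161.96

$89,161.96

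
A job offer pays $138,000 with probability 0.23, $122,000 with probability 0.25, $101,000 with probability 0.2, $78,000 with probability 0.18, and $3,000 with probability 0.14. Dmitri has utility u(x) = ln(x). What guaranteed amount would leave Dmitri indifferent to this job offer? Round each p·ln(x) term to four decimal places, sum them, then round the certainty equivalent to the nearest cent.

E[u] = 0.23·ln(138000) + 0.25·ln(122000) + 0.2·ln(101000) + 0.18·ln(78000) + 0.14·ln(3000) = 2.7221 + 2.9279 + 2.3046 + 2.0276 + 1.1209 = 11.1031
CE = e^11.1031 ≈ 66376.61

$66,376.61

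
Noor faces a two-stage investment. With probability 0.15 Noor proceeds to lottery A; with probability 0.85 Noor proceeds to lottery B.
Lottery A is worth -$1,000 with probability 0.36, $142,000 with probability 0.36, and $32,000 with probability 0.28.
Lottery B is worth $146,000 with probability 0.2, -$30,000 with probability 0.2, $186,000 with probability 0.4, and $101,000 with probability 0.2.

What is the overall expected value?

$109,088

EV(A) = 0.36 × (-1000) + 0.36 × 142000 + 0.28 × 32000 = -360 + 51120 + 8960 = 59720
EV(B) = 0.2 × 146000 + 0.2 × (-30000) + 0.4 × 186000 + 0.2 × 101000 = 29200 − 6000 + 74400 + 20200 = 117800
Overall = 0.15 × 59720 + 0.85 × 117800 = 8958 + 100130 = 109088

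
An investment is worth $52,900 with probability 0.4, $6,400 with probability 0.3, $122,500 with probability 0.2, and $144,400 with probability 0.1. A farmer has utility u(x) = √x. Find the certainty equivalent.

E[u] = 0.4·√52900 + 0.3·√6400 + 0.2·√122500 + 0.1·√144400 = 0.4·230 + 0.3·80 + 0.2·350 + 0.1·380 = 224
CE = (224)² = 50176

$50,176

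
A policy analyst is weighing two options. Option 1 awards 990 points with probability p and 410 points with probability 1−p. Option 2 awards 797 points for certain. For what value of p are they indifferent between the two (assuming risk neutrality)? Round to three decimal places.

p·990 + (1−p)·410 = 797
580p + 410 = 797
p = (797 − 410) / 580

p = 0.667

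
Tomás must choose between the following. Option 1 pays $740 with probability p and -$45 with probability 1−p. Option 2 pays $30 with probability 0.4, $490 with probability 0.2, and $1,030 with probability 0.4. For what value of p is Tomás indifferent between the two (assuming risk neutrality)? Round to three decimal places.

EV(Option 2) = 0.4 × 30 + 0.2 × 490 + 0.4 × 1030 = 12 + 98 + 412 = 522
p·740 + (1−p)·(-45) = 522
785p − 45 = 522
p = (522 + 45) / 785

p = 0.722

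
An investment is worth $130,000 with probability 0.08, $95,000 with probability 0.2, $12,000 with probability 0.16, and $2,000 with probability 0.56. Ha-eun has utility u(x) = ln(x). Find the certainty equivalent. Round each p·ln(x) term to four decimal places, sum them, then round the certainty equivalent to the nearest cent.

$8,051.39

E[u] = 0.08·ln(130000) + 0.2·ln(95000) + 0.16·ln(12000) + 0.56·ln(2000) = 0.9420 + 2.2923 + 1.5028 + 4.2565 = 8.9936
CE = e^8.9936 ≈ 8051.39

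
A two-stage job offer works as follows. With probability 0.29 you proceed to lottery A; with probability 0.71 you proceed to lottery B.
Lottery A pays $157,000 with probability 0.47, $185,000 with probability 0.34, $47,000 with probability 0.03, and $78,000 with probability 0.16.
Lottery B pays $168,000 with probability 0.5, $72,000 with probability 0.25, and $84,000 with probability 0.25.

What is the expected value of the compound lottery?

$130,998.20

EV(A) = 0.47 × 157000 + 0.34 × 185000 + 0.03 × 47000 + 0.16 × 78000 = 73790 + 62900 + 1410 + 12480 = 150580
EV(B) = 0.5 × 168000 + 0.25 × 72000 + 0.25 × 84000 = 84000 + 18000 + 21000 = 123000
Overall = 0.29 × 150580 + 0.71 × 123000 = 43668.2 + 87330 = 130998.2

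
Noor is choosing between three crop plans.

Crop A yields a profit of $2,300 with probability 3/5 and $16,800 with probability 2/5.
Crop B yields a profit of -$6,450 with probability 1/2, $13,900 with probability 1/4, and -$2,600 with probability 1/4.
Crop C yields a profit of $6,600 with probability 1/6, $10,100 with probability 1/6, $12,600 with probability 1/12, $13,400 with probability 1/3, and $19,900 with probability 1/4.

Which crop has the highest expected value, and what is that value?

Crop A = 3/5 × 2300 + 2/5 × 16800 = 1380 + 6720 = 8100
Crop B = 1/2 × (-6450) + 1/4 × 13900 + 1/4 × (-2600) = -3225 + 3475 − 650 = -400
Crop C = 1/6 × 6600 + 1/6 × 10100 + 1/12 × 12600 + 1/3 × 13400 + 1/4 × 19900 = 1100 + 1683.3333 + 1050 + 4466.6667 + 4975 = 13275

Crop C ($13,275)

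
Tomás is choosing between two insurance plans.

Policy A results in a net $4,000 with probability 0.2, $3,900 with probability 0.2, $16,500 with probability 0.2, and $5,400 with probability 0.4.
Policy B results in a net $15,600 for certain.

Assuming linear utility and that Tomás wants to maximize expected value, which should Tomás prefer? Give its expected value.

Policy A = 0.2 × 4000 + 0.2 × 3900 + 0.2 × 16500 + 0.4 × 5400 = 800 + 780 + 3300 + 2160 = 7040
Policy B: 15600 (certain)

Policy B ($15,600)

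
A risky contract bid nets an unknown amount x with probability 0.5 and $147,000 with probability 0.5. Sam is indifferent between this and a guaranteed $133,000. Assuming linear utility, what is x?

x = $119,000

0.5·x + 0.5·147000 = 133000
0.5·x = 133000 − 73500 = 59500
x = 59500 / 0.5 = 119000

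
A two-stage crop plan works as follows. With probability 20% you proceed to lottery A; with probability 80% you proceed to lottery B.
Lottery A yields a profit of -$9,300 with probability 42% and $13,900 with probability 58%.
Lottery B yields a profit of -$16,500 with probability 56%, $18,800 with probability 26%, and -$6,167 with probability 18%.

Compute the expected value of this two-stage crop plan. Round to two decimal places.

EV(A) = 0.42 × (-9300) + 0.58 × 13900 = -3906 + 8062 = 4156
EV(B) = 0.56 × (-16500) + 0.26 × 18800 + 0.18 × (-6167) = -9240 + 4888 − 1110.06 = -5462.06
Overall = 0.2 × 4156 + 0.8 × (-5462.06) = 831.2 − 4369.648 = -3538.448

-$3,538.45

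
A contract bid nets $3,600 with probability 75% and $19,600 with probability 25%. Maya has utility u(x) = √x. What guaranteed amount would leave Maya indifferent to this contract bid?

E[u] = 0.75·√3600 + 0.25·√19600 = 0.75·60 + 0.25·140 = 80
CE = (80)² = 6400

$6,400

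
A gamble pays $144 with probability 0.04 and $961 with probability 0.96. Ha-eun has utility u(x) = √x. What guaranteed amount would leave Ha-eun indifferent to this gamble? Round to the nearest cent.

E[u] = 0.04·√144 + 0.96·√961 = 0.04·12 + 0.96·31 = 30.24
CE = (30.24)² = 914.4576

$914.46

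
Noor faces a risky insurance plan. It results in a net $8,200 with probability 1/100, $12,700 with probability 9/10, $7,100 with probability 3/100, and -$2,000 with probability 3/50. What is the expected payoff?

EV = 1/100 × 8200 + 9/10 × 12700 + 3/100 × 7100 + 3/50 × (-2000) = 82 + 11430 + 213 − 120 = 11605

$11,605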